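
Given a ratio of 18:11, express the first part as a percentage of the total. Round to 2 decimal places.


Total parts = 18 + 11 = 29
First part fraction = 18/29
Percentage = (18/29) * 100
= 0.62069 * 100
= 62.07%

62.07


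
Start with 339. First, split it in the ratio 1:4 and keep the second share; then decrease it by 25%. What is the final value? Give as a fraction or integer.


Start with 339.
Step 1: Split 1:4, second share = 339 * 4/5 = 1356/5
Step 2: Decrease by 25%: 1356/5 * 75/100 = 1017/5
Final result = 1017/5

1017/5


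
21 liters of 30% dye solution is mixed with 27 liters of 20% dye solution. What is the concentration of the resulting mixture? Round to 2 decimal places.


Solute in mixture 1 = 30% of 21 L = 21*30/100 = 63/10 L
Solute in mixture 2 = 20% of 27 L = 27*20/100 = 27/5 L
Total solute = 63/10 + 27/5 = 117/10 L
Total volume = 21 + 27 = 48 L
Final concentration = 117/10/48 * 100 = 24.38%

24.38


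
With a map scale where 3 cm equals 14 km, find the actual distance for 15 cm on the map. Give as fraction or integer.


Map scale: 3 cm = 14 km
Measured distance on map = 15 cm
Set up proportion: 15 * 14 / 3
= 210 / 3
= 70 km

70


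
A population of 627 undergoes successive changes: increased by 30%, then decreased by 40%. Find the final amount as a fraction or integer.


Start: 627
Step 1: increase by 30% => multiply by 130/100
  627 * 130/100 = 8151/10
Step 2: decrease by 40% => multiply by 60/100
  8151/10 * 60/100 = 24453/50
Final value = 24453/50

24453/50


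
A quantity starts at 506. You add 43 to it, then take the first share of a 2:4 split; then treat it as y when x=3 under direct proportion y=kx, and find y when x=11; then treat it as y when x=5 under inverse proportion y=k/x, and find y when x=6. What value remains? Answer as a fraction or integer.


Start with 506.
Step 1: Add 43: 506+43=549; split 2:4 first = 549*2/6 = 183
Step 2: Direct prop: k = (183)/3; new y = k*11 = 183*11/3 = 671
Step 3: Inverse prop: k = (671)*5; new y = k/6 = 671*5/6 = 3355/6
Final result = 3355/6

3355/6


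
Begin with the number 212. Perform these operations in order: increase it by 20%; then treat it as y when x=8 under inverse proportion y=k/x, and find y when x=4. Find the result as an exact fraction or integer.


Start with 212.
Step 1: Increase by 20%: 212 * 120/100 = 1272/5
Step 2: Inverse prop: k = (1272/5)*8; new y = k/4 = 1272/5*8/4 = 2544/5
Final result = 2544/5

2544/5


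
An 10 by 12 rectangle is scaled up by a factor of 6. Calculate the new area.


Original dimensions: 10 x 12
Enlargement factor = 6
New width = 10 * 6 = 60
New height = 12 * 6 = 72
New area = 60 * 72 = 4320

4320


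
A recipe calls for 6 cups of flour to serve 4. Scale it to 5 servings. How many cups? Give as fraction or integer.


Original: 6 cups for 4 servings
Target servings = 5
Scaling factor = 5/4
New amount = 6 * 5/4
= 30/4
= 15/2 cups

15/2


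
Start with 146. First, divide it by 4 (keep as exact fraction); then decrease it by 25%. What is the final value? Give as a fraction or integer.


Start with 146.
Step 1: Divide by 4: 146 / 4 = 73/2
Step 2: Decrease by 25%: 73/2 * 75/100 = 219/8
Final result = 219/8

219/8


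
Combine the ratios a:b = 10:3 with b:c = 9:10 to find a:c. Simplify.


Given a:b = 10:3 and b:c = 9:10
Make b consistent. Multiply first ratio by 9: a:b = 90:27
Multiply second ratio by 3: b:c = 27:30
Now b = 27 in both, so a:b:c = 90:27:30
Therefore a:c = 90:30
Simplify by GCD: a:c = 3:1

3:1


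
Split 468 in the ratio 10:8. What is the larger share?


Total parts = 10 + 8 = 18
Value per part = 468 / 18 = 26
First share = 10 * 26 = 260
Second share = 8 * 26 = 208
Larger share = 260

260


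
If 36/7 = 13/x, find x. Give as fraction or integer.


Setting up: 36/7 = 13/x
Cross multiply: 36 * x = 7 * 13
36x = 91
x = 91/36
x = 91/36

91/36


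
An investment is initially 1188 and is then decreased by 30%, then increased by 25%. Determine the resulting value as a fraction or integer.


Start: 1188
Step 1: decrease by 30% => multiply by 70/100
  1188 * 70/100 = 4158/5
Step 2: increase by 25% => multiply by 125/100
  4158/5 * 125/100 = 2079/2
Final value = 2079/2

2079/2


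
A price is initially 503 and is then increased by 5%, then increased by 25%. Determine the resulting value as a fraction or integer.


Start: 503
Step 1: increase by 5% => multiply by 105/100
  503 * 105/100 = 10563/20
Step 2: increase by 25% => multiply by 125/100
  10563/20 * 125/100 = 10563/16
Final value = 10563/16

10563/16


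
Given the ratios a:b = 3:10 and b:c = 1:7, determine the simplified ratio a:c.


Given a:b = 3:10 and b:c = 1:7
Make b consistent. Multiply first ratio by 1: a:b = 3:10
Multiply second ratio by 10: b:c = 10:70
Now b = 10 in both, so a:b:c = 3:10:70
Therefore a:c = 3:70
Simplify by GCD: a:c = 3:70

3:70


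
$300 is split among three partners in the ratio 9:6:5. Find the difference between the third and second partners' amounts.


Total parts = 9 + 6 + 5 = 20
Value per part = 300 / 20 = 15
Shares: 9*15=135, 6*15=90, 5*15=75
Third share = 75, second share = 90
Difference = |75 - 90| = 15

15


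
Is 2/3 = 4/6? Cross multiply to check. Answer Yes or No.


Cross multiply to check 2/3 = 4/6
Left cross product: 2 * 6 = 12
Right cross product: 3 * 4 = 12
12 = 12
Equal, so proportions match => Yes

Yes


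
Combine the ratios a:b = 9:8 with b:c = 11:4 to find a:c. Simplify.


Given a:b = 9:8 and b:c = 11:4
Make b consistent. Multiply first ratio by 11: a:b = 99:88
Multiply second ratio by 8: b:c = 88:32
Now b = 88 in both, so a:b:c = 99:88:32
Therefore a:c = 99:32
Simplify by GCD: a:c = 99:32

99:32


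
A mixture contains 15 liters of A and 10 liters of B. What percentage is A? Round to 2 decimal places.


Volume of A = 15 L
Volume of B = 10 L
Total volume = 15 + 10 = 25 L
Percentage of A = (15/25) * 100
= 60.00%

60.00


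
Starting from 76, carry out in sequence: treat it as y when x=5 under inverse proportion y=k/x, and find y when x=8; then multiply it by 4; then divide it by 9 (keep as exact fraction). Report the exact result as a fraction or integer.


Start with 76.
Step 1: Inverse prop: k = (76)*5; new y = k/8 = 76*5/8 = 95/2
Step 2: Multiply by 4: 95/2 * 4 = 190
Step 3: Divide by 9: 190 / 9 = 190/9
Final result = 190/9

190/9


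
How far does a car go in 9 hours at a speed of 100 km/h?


Using distance = speed * time
Speed = 100 km/h
Time = 9 hours
Distance = 100 * 9
= 900 km

900


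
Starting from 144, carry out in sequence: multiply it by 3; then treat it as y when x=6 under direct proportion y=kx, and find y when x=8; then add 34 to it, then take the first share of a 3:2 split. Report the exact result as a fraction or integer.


Start with 144.
Step 1: Multiply by 3: 144 * 3 = 432
Step 2: Direct prop: k = (432)/6; new y = k*8 = 432*8/6 = 576
Step 3: Add 34: 576+34=610; split 3:2 first = 610*3/5 = 366
Final result = 366

366


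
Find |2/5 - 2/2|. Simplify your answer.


Simplify: 2/5 = 2/5 and 2/2 = 1
Find common denominator: LCD = 5
Convert: 2/5 and 5/5
Difference = |2 - 5|/5 = 3/5
Simplified = 3/5

3/5


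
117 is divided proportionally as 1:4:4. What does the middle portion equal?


Ratio = 1:4:4
Total parts = 1 + 4 + 4 = 9
Value per part = 117 / 9 = 13
First share = 1 * 13 = 13
Middle share = 4 * 13 = 52
Third share = 4 * 13 = 52

52


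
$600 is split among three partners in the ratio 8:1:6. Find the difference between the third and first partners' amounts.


Total parts = 8 + 1 + 6 = 15
Value per part = 600 / 15 = 40
Shares: 8*40=320, 1*40=40, 6*40=240
Third share = 240, first share = 320
Difference = |240 - 320| = 80

80


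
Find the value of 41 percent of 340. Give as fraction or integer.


Compute 41% of 340
Convert percentage: 41% = 41/100
Multiply: 340 * 41/100
= 13940/100
= 697/5

697/5


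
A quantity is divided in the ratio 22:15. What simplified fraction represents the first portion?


Total parts = 22 + 15 = 37
First part fraction = 22/37
Simplify: 22/37 = 22/37

22/37


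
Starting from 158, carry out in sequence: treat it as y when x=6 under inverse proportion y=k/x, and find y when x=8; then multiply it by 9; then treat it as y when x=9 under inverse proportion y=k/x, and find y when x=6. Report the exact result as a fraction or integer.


Start with 158.
Step 1: Inverse prop: k = (158)*6; new y = k/8 = 158*6/8 = 237/2
Step 2: Multiply by 9: 237/2 * 9 = 2133/2
Step 3: Inverse prop: k = (2133/2)*9; new y = k/6 = 2133/2*9/6 = 6399/4
Final result = 6399/4

6399/4


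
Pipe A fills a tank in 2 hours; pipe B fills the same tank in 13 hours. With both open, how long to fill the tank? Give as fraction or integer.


Rate of A = 1/2 job per hour
Rate of B = 1/13 job per hour
Combined rate = 1/2 + 1/13
Find common denominator: (13 + 2)/(2*13) = 15/26
Combined rate = 15/26 job per hour
Time together = 1 / (15/26) = 26/15 hours

26/15


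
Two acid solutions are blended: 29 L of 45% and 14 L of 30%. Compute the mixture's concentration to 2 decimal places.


Solute in mixture 1 = 45% of 29 L = 29*45/100 = 261/20 L
Solute in mixture 2 = 30% of 14 L = 14*30/100 = 21/5 L
Total solute = 261/20 + 21/5 = 69/4 L
Total volume = 29 + 14 = 43 L
Final concentration = 69/4/43 * 100 = 40.12%

40.12


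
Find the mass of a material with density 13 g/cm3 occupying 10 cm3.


Using mass = density * volume
Density = 13 g/cm3
Volume = 10 cm3
Mass = 13 * 10
= 130 g

130


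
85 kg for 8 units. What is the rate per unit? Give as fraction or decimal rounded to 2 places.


Total kg = 85
Number of units = 8
Unit rate = 85 / 8
= 10.63 kg per unit

10.63


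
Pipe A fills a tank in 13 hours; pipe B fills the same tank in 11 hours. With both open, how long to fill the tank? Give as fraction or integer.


Rate of A = 1/13 job per hour
Rate of B = 1/11 job per hour
Combined rate = 1/13 + 1/11
Find common denominator: (11 + 13)/(13*11) = 24/143
Combined rate = 24/143 job per hour
Time together = 1 / (24/143) = 143/24 hours

143/24


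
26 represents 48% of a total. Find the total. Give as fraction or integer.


Given: 26 is 48% of the whole
Set up: 26 = 48/100 * whole
whole = 26 * 100 / 48
whole = 2600 / 48
whole = 325/6

325/6


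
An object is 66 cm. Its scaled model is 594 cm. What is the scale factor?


Original length = 66 cm
Scaled length = 594 cm
Scale factor = 594 / 66
= 9

9


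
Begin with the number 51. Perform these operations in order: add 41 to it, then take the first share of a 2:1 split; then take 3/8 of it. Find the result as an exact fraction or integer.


Start with 51.
Step 1: Add 41: 51+41=92; split 2:1 first = 92*2/3 = 184/3
Step 2: Take 3/8: 184/3 * 3/8 = 23
Final result = 23

23


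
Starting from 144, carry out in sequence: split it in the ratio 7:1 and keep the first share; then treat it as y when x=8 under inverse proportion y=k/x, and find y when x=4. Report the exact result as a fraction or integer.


Start with 144.
Step 1: Split 7:1, first share = 144 * 7/8 = 126
Step 2: Inverse prop: k = (126)*8; new y = k/4 = 126*8/4 = 252
Final result = 252

252


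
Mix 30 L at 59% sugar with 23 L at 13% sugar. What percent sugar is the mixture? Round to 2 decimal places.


Solute in mixture 1 = 59% of 30 L = 30*59/100 = 177/10 L
Solute in mixture 2 = 13% of 23 L = 23*13/100 = 299/100 L
Total solute = 177/10 + 299/100 = 2069/100 L
Total volume = 30 + 23 = 53 L
Final concentration = 2069/100/53 * 100 = 39.04%

39.04


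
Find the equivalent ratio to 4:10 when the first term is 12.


Original ratio: 4:10
First term target: 12
Scale factor = 12 / 4 = 3
Multiply second term: 10 * 3 = 30
Equivalent ratio = 12:30

12:30


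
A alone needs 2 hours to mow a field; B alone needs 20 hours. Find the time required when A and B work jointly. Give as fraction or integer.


Rate of A = 1/2 job per hour
Rate of B = 1/20 job per hour
Combined rate = 1/2 + 1/20
Find common denominator: (20 + 2)/(2*20) = 22/40
Combined rate = 11/20 job per hour
Time together = 1 / (11/20) = 20/11 hours

20/11


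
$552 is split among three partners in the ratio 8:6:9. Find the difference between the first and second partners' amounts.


Total parts = 8 + 6 + 9 = 23
Value per part = 552 / 23 = 24
Shares: 8*24=192, 6*24=144, 9*24=216
First share = 192, second share = 144
Difference = |192 - 144| = 48

48


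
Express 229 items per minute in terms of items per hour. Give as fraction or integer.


Converting from per minute to per hour
Rate = 229 items per minute
Multiply by 60: 229 * 60
= 13740 items per hour

13740


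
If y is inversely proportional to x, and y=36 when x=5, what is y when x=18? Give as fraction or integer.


Inverse proportion: y = k/x
Find k: k = 5 * 36 = 180
Compute y at x=18: y = 180/18
y = 10

10


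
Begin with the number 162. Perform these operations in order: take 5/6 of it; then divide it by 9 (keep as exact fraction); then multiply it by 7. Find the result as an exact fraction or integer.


Start with 162.
Step 1: Take 5/6: 162 * 5/6 = 135
Step 2: Divide by 9: 135 / 9 = 15
Step 3: Multiply by 7: 15 * 7 = 105
Final result = 105

105


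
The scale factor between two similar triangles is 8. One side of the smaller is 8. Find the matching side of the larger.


Similar triangles have proportional sides
Scale factor = 8
Smaller side = 8
Corresponding larger side = 8 * 8
= 64

64


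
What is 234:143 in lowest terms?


Find GCD(234, 143)
GCD = 13
Divide both by 13: 234/13 = 18, 143/13 = 11
Simplified ratio = 18:11

18:11


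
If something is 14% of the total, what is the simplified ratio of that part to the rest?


Part = 14%, Remainder = 86%
Ratio = 14:86
GCD(14, 86) = 2
Simplify: 7:43 = 7:43

7:43


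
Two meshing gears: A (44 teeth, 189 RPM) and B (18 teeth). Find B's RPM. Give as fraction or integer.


Gear ratio: teeth_A * RPM_A = teeth_B * RPM_B
44 * 189 = 18 * RPM_B
8316 = 18 * RPM_B
RPM_B = 8316 / 18
RPM_B = 462

462


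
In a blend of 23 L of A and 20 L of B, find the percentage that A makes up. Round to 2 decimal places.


Volume of A = 23 L
Volume of B = 20 L
Total volume = 23 + 20 = 43 L
Percentage of A = (23/43) * 100
= 53.49%

53.49


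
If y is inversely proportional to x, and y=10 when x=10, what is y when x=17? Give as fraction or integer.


Inverse proportion: y = k/x
Find k: k = 10 * 10 = 100
Compute y at x=17: y = 100/17
y = 100/17

100/17


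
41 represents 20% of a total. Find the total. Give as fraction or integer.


Given: 41 is 20% of the whole
Set up: 41 = 20/100 * whole
whole = 41 * 100 / 20
whole = 4100 / 20
whole = 205

205


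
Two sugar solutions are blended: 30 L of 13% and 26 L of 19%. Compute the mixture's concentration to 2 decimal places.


Solute in mixture 1 = 13% of 30 L = 30*13/100 = 39/10 L
Solute in mixture 2 = 19% of 26 L = 26*19/100 = 247/50 L
Total solute = 39/10 + 247/50 = 221/25 L
Total volume = 30 + 26 = 56 L
Final concentration = 221/25/56 * 100 = 15.79%

15.79


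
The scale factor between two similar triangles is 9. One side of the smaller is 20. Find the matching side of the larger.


Similar triangles have proportional sides
Scale factor = 9
Smaller side = 20
Corresponding larger side = 20 * 9
= 180

180


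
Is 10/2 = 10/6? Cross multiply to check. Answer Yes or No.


Cross multiply to check 10/2 = 10/6
Left cross product: 10 * 6 = 60
Right cross product: 2 * 10 = 20
60 != 20
Not equal, so proportions differ => No

No


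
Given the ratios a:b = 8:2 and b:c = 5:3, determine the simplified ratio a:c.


Given a:b = 8:2 and b:c = 5:3
Make b consistent. Multiply first ratio by 5: a:b = 40:10
Multiply second ratio by 2: b:c = 10:6
Now b = 10 in both, so a:b:c = 40:10:6
Therefore a:c = 40:6
Simplify by GCD: a:c = 20:3

20:3


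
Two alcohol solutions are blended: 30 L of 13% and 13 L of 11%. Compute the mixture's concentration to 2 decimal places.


Solute in mixture 1 = 13% of 30 L = 30*13/100 = 39/10 L
Solute in mixture 2 = 11% of 13 L = 13*11/100 = 143/100 L
Total solute = 39/10 + 143/100 = 533/100 L
Total volume = 30 + 13 = 43 L
Final concentration = 533/100/43 * 100 = 12.40%

12.40


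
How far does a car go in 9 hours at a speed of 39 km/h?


Using distance = speed * time
Speed = 39 km/h
Time = 9 hours
Distance = 39 * 9
= 351 km

351


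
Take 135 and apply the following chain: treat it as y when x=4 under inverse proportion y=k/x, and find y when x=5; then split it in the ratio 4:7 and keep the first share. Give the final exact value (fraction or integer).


Start with 135.
Step 1: Inverse prop: k = (135)*4; new y = k/5 = 135*4/5 = 108
Step 2: Split 4:7, first share = 108 * 4/11 = 432/11
Final result = 432/11

432/11


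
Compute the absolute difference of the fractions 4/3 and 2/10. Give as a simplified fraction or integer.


Simplify: 4/3 = 4/3 and 2/10 = 1/5
Find common denominator: LCD = 15
Convert: 20/15 and 3/15
Difference = |20 - 3|/15 = 17/15
Simplified = 17/15

17/15


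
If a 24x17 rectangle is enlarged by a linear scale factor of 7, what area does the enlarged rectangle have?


Original dimensions: 24 x 17
Enlargement factor = 7
New width = 24 * 7 = 168
New height = 17 * 7 = 119
New area = 168 * 119 = 19992

19992


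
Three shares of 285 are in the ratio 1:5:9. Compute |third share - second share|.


Total parts = 1 + 5 + 9 = 15
Value per part = 285 / 15 = 19
Shares: 1*19=19, 5*19=95, 9*19=171
Third share = 171, second share = 95
Difference = |171 - 95| = 76

76


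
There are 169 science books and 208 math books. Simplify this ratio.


Find GCD(169, 208)
GCD = 13
Divide both by 13: 169/13 = 13, 208/13 = 16
Simplified ratio = 13:16

13:16


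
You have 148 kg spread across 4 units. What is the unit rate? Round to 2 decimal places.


Total kg = 148
Number of units = 4
Unit rate = 148 / 4
= 37 kg per unit

37


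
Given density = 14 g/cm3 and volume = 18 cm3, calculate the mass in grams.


Using mass = density * volume
Density = 14 g/cm3
Volume = 18 cm3
Mass = 14 * 18
= 252 g

252


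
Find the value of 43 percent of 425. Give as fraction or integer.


Compute 43% of 425
Convert percentage: 43% = 43/100
Multiply: 425 * 43/100
= 18275/100
= 731/4

731/4


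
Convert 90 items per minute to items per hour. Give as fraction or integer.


Converting from per minute to per hour
Rate = 90 items per minute
Multiply by 60: 90 * 60
= 5400 items per hour

5400


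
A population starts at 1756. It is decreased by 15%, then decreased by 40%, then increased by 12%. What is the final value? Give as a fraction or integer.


Start: 1756
Step 1: decrease by 15% => multiply by 85/100
  1756 * 85/100 = 7463/5
Step 2: decrease by 40% => multiply by 60/100
  7463/5 * 60/100 = 22389/25
Step 3: increase by 12% => multiply by 112/100
  22389/25 * 112/100 = 626892/625
Final value = 626892/625

626892/625


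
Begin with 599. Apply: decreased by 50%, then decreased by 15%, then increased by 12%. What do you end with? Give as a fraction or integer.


Start: 599
Step 1: decrease by 50% => multiply by 50/100
  599 * 50/100 = 599/2
Step 2: decrease by 15% => multiply by 85/100
  599/2 * 85/100 = 10183/40
Step 3: increase by 12% => multiply by 112/100
  10183/40 * 112/100 = 71281/250
Final value = 71281/250

71281/250


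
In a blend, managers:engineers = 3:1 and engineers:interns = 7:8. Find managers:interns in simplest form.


Given a:b = 3:1 and b:c = 7:8
Make b consistent. Multiply first ratio by 7: a:b = 21:7
Multiply second ratio by 1: b:c = 7:8
Now b = 7 in both, so a:b:c = 21:7:8
Therefore a:c = 21:8
Simplify by GCD: a:c = 21:8

21:8


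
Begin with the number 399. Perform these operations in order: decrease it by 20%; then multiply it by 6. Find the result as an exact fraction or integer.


Start with 399.
Step 1: Decrease by 20%: 399 * 80/100 = 1596/5
Step 2: Multiply by 6: 1596/5 * 6 = 9576/5
Final result = 9576/5

9576/5


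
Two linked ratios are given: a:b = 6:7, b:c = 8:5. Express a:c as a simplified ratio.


Given a:b = 6:7 and b:c = 8:5
Make b consistent. Multiply first ratio by 8: a:b = 48:56
Multiply second ratio by 7: b:c = 56:35
Now b = 56 in both, so a:b:c = 48:56:35
Therefore a:c = 48:35
Simplify by GCD: a:c = 48:35

48:35


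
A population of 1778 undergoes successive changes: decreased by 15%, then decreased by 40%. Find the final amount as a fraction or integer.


Start: 1778
Step 1: decrease by 15% => multiply by 85/100
  1778 * 85/100 = 15113/10
Step 2: decrease by 40% => multiply by 60/100
  15113/10 * 60/100 = 45339/50
Final value = 45339/50

45339/50


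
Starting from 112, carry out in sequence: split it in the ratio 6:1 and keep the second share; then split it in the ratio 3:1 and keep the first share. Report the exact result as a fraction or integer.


Start with 112.
Step 1: Split 6:1, second share = 112 * 1/7 = 16
Step 2: Split 3:1, first share = 16 * 3/4 = 12
Final result = 12

12


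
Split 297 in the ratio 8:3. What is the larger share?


Total parts = 8 + 3 = 11
Value per part = 297 / 11 = 27
First share = 8 * 27 = 216
Second share = 3 * 27 = 81
Larger share = 216

216


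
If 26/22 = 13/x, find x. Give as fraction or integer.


Setting up: 26/22 = 13/x
Cross multiply: 26 * x = 22 * 13
26x = 286
x = 286/26
x = 11

11


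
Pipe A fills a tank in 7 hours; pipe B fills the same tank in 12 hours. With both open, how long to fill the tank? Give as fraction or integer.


Rate of A = 1/7 job per hour
Rate of B = 1/12 job per hour
Combined rate = 1/7 + 1/12
Find common denominator: (12 + 7)/(7*12) = 19/84
Combined rate = 19/84 job per hour
Time together = 1 / (19/84) = 84/19 hours

84/19


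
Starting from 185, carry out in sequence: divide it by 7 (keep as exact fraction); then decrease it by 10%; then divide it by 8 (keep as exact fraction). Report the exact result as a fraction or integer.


Start with 185.
Step 1: Divide by 7: 185 / 7 = 185/7
Step 2: Decrease by 10%: 185/7 * 90/100 = 333/14
Step 3: Divide by 8: 333/14 / 8 = 333/112
Final result = 333/112

333/112


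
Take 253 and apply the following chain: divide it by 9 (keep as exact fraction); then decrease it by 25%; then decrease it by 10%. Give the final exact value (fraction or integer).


Start with 253.
Step 1: Divide by 9: 253 / 9 = 253/9
Step 2: Decrease by 25%: 253/9 * 75/100 = 253/12
Step 3: Decrease by 10%: 253/12 * 90/100 = 759/40
Final result = 759/40

759/40


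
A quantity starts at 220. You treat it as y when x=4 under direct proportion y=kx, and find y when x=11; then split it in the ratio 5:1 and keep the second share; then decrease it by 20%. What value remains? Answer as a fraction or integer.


Start with 220.
Step 1: Direct prop: k = (220)/4; new y = k*11 = 220*11/4 = 605
Step 2: Split 5:1, second share = 605 * 1/6 = 605/6
Step 3: Decrease by 20%: 605/6 * 80/100 = 242/3
Final result = 242/3

242/3


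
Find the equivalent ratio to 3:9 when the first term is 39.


Original ratio: 3:9
First term target: 39
Scale factor = 39 / 3 = 13
Multiply second term: 9 * 13 = 117
Equivalent ratio = 39:117

39:117


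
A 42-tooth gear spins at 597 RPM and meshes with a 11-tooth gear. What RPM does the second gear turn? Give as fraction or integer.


Gear ratio: teeth_A * RPM_A = teeth_B * RPM_B
42 * 597 = 11 * RPM_B
25074 = 11 * RPM_B
RPM_B = 25074 / 11
RPM_B = 25074/11

25074/11


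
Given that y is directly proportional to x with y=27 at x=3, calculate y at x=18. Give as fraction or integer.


Direct proportion: y = kx
Find k: k = 27/3 = 9
Compute y at x=18: y = 9 * 18
y = 162

162


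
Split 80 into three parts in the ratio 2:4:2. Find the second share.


Ratio = 2:4:2
Total parts = 2 + 4 + 2 = 8
Value per part = 80 / 8 = 10
First share = 2 * 10 = 20
Middle share = 4 * 10 = 40
Third share = 2 * 10 = 20

40


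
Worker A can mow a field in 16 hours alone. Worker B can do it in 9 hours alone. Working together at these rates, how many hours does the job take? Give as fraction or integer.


Rate of A = 1/16 job per hour
Rate of B = 1/9 job per hour
Combined rate = 1/16 + 1/9
Find common denominator: (9 + 16)/(16*9) = 25/144
Combined rate = 25/144 job per hour
Time together = 1 / (25/144) = 144/25 hours

144/25


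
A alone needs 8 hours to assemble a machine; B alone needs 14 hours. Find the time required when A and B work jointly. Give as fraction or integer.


Rate of A = 1/8 job per hour
Rate of B = 1/14 job per hour
Combined rate = 1/8 + 1/14
Find common denominator: (14 + 8)/(8*14) = 22/112
Combined rate = 11/56 job per hour
Time together = 1 / (11/56) = 56/11 hours

56/11


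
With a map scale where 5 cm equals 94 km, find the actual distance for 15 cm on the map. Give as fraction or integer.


Map scale: 5 cm = 94 km
Measured distance on map = 15 cm
Set up proportion: 15 * 94 / 5
= 1410 / 5
= 282 km

282


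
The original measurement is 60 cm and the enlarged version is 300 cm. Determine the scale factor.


Original length = 60 cm
Scaled length = 300 cm
Scale factor = 300 / 60
= 5

5


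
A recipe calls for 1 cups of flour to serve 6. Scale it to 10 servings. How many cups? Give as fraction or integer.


Original: 1 cups for 6 servings
Target servings = 10
Scaling factor = 10/6
New amount = 1 * 10/6
= 10/6
= 5/3 cups

5/3


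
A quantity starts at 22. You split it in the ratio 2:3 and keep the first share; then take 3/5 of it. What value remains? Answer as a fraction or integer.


Start with 22.
Step 1: Split 2:3, first share = 22 * 2/5 = 44/5
Step 2: Take 3/5: 44/5 * 3/5 = 132/25
Final result = 132/25

132/25


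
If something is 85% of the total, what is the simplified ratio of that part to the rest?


Part = 85%, Remainder = 15%
Ratio = 85:15
GCD(85, 15) = 5
Simplify: 17:3 = 17:3

17:3


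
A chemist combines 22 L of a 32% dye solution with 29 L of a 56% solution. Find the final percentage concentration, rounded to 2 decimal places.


Solute in mixture 1 = 32% of 22 L = 22*32/100 = 176/25 L
Solute in mixture 2 = 56% of 29 L = 29*56/100 = 406/25 L
Total solute = 176/25 + 406/25 = 582/25 L
Total volume = 22 + 29 = 51 L
Final concentration = 582/25/51 * 100 = 45.65%

45.65


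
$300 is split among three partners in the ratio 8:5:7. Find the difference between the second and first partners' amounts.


Total parts = 8 + 5 + 7 = 20
Value per part = 300 / 20 = 15
Shares: 8*15=120, 5*15=75, 7*15=105
Second share = 75, first share = 120
Difference = |75 - 120| = 45

45


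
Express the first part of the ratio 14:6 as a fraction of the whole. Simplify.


Total parts = 14 + 6 = 20
First part fraction = 14/20
Simplify: 14/20 = 7/10

7/10


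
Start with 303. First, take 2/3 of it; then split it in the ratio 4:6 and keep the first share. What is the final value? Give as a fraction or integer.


Start with 303.
Step 1: Take 2/3: 303 * 2/3 = 202
Step 2: Split 4:6, first share = 202 * 4/10 = 404/5
Final result = 404/5

404/5


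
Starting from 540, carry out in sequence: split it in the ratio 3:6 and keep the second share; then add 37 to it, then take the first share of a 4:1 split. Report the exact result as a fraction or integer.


Start with 540.
Step 1: Split 3:6, second share = 540 * 6/9 = 360
Step 2: Add 37: 360+37=397; split 4:1 first = 397*4/5 = 1588/5
Final result = 1588/5

1588/5


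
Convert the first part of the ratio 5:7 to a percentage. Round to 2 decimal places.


Total parts = 5 + 7 = 12
First part fraction = 5/12
Percentage = (5/12) * 100
= 0.416667 * 100
= 41.67%

41.67


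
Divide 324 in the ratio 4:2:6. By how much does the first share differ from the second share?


Total parts = 4 + 2 + 6 = 12
Value per part = 324 / 12 = 27
Shares: 4*27=108, 2*27=54, 6*27=162
First share = 108, second share = 54
Difference = |108 - 54| = 54

54


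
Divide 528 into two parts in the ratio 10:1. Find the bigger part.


Total parts = 10 + 1 = 11
Value per part = 528 / 11 = 48
First share = 10 * 48 = 480
Second share = 1 * 48 = 48
Larger share = 480

480


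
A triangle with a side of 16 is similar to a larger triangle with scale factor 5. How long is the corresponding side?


Similar triangles have proportional sides
Scale factor = 5
Smaller side = 16
Corresponding larger side = 16 * 5
= 80

80


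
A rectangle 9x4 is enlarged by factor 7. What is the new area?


Original dimensions: 9 x 4
Enlargement factor = 7
New width = 9 * 7 = 63
New height = 4 * 7 = 28
New area = 63 * 28 = 1764

1764


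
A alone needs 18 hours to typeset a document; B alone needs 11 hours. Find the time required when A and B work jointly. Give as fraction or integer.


Rate of A = 1/18 job per hour
Rate of B = 1/11 job per hour
Combined rate = 1/18 + 1/11
Find common denominator: (11 + 18)/(18*11) = 29/198
Combined rate = 29/198 job per hour
Time together = 1 / (29/198) = 198/29 hours

198/29


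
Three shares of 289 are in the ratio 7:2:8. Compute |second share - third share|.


Total parts = 7 + 2 + 8 = 17
Value per part = 289 / 17 = 17
Shares: 7*17=119, 2*17=34, 8*17=136
Second share = 34, third share = 136
Difference = |34 - 136| = 102

102


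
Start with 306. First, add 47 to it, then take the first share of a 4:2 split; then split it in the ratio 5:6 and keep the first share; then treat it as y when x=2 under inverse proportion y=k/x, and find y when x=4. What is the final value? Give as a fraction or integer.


Start with 306.
Step 1: Add 47: 306+47=353; split 4:2 first = 353*4/6 = 706/3
Step 2: Split 5:6, first share = 706/3 * 5/11 = 3530/33
Step 3: Inverse prop: k = (3530/33)*2; new y = k/4 = 3530/33*2/4 = 1765/33
Final result = 1765/33

1765/33


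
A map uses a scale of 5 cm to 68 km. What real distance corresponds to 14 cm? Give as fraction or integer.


Map scale: 5 cm = 68 km
Measured distance on map = 14 cm
Set up proportion: 14 * 68 / 5
= 952 / 5
= 952/5 km

952/5


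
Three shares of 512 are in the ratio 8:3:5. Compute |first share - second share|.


Total parts = 8 + 3 + 5 = 16
Value per part = 512 / 16 = 32
Shares: 8*32=256, 3*32=96, 5*32=160
First share = 256, second share = 96
Difference = |256 - 96| = 160

160


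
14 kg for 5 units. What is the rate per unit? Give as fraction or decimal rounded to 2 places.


Total kg = 14
Number of units = 5
Unit rate = 14 / 5
= 2.80 kg per unit

2.80


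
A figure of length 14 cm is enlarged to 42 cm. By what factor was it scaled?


Original length = 14 cm
Scaled length = 42 cm
Scale factor = 42 / 14
= 3

3


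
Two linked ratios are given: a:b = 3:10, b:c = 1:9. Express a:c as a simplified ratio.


Given a:b = 3:10 and b:c = 1:9
Make b consistent. Multiply first ratio by 1: a:b = 3:10
Multiply second ratio by 10: b:c = 10:90
Now b = 10 in both, so a:b:c = 3:10:90
Therefore a:c = 3:90
Simplify by GCD: a:c = 1:30

1:30


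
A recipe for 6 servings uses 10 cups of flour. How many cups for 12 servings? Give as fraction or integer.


Original: 10 cups for 6 servings
Target servings = 12
Scaling factor = 12/6
New amount = 10 * 12/6
= 120/6
= 20 cups

20


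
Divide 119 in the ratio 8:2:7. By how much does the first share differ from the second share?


Total parts = 8 + 2 + 7 = 17
Value per part = 119 / 17 = 7
Shares: 8*7=56, 2*7=14, 7*7=49
First share = 56, second share = 14
Difference = |56 - 14| = 42

42


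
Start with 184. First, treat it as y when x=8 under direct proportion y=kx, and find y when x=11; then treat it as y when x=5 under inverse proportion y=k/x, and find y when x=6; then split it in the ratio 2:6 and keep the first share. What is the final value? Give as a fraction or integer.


Start with 184.
Step 1: Direct prop: k = (184)/8; new y = k*11 = 184*11/8 = 253
Step 2: Inverse prop: k = (253)*5; new y = k/6 = 253*5/6 = 1265/6
Step 3: Split 2:6, first share = 1265/6 * 2/8 = 1265/24
Final result = 1265/24

1265/24


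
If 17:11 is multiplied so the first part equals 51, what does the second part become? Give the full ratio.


Original ratio: 17:11
First term target: 51
Scale factor = 51 / 17 = 3
Multiply second term: 11 * 3 = 33
Equivalent ratio = 51:33

51:33


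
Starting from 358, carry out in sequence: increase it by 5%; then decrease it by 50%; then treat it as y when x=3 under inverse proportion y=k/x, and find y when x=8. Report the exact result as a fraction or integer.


Start with 358.
Step 1: Increase by 5%: 358 * 105/100 = 3759/10
Step 2: Decrease by 50%: 3759/10 * 50/100 = 3759/20
Step 3: Inverse prop: k = (3759/20)*3; new y = k/8 = 3759/20*3/8 = 11277/160
Final result = 11277/160

11277/160


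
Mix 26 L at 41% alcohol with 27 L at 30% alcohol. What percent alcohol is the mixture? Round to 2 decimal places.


Solute in mixture 1 = 41% of 26 L = 26*41/100 = 533/50 L
Solute in mixture 2 = 30% of 27 L = 27*30/100 = 81/10 L
Total solute = 533/50 + 81/10 = 469/25 L
Total volume = 26 + 27 = 53 L
Final concentration = 469/25/53 * 100 = 35.40%

35.40


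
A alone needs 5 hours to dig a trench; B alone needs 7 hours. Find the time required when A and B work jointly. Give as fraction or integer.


Rate of A = 1/5 job per hour
Rate of B = 1/7 job per hour
Combined rate = 1/5 + 1/7
Find common denominator: (7 + 5)/(5*7) = 12/35
Combined rate = 12/35 job per hour
Time together = 1 / (12/35) = 35/12 hours

35/12


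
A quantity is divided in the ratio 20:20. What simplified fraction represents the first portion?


Total parts = 20 + 20 = 40
First part fraction = 20/40
Simplify: 20/40 = 1/2

1/2


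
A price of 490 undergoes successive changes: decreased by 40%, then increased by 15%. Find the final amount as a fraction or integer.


Start: 490
Step 1: decrease by 40% => multiply by 60/100
  490 * 60/100 = 294
Step 2: increase by 15% => multiply by 115/100
  294 * 115/100 = 3381/10
Final value = 3381/10

3381/10


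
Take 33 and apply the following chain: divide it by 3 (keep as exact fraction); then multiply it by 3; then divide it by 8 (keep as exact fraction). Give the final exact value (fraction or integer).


Start with 33.
Step 1: Divide by 3: 33 / 3 = 11
Step 2: Multiply by 3: 11 * 3 = 33
Step 3: Divide by 8: 33 / 8 = 33/8
Final result = 33/8

33/8


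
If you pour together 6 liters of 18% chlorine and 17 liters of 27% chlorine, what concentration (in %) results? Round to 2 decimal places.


Solute in mixture 1 = 18% of 6 L = 6*18/100 = 27/25 L
Solute in mixture 2 = 27% of 17 L = 17*27/100 = 459/100 L
Total solute = 27/25 + 459/100 = 567/100 L
Total volume = 6 + 17 = 23 L
Final concentration = 567/100/23 * 100 = 24.65%

24.65


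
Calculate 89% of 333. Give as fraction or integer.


Compute 89% of 333
Convert percentage: 89% = 89/100
Multiply: 333 * 89/100
= 29637/100
= 29637/100

29637/100


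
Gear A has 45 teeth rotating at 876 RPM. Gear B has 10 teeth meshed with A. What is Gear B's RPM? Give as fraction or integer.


Gear ratio: teeth_A * RPM_A = teeth_B * RPM_B
45 * 876 = 10 * RPM_B
39420 = 10 * RPM_B
RPM_B = 39420 / 10
RPM_B = 3942

3942


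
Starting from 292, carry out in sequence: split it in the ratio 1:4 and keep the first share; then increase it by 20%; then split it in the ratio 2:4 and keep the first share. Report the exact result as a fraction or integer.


Start with 292.
Step 1: Split 1:4, first share = 292 * 1/5 = 292/5
Step 2: Increase by 20%: 292/5 * 120/100 = 1752/25
Step 3: Split 2:4, first share = 1752/25 * 2/6 = 584/25
Final result = 584/25

584/25


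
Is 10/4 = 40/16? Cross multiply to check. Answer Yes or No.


Cross multiply to check 10/4 = 40/16
Left cross product: 10 * 16 = 160
Right cross product: 4 * 40 = 160
160 = 160
Equal, so proportions match => Yes

Yes


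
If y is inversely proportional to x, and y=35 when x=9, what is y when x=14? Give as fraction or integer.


Inverse proportion: y = k/x
Find k: k = 9 * 35 = 315
Compute y at x=14: y = 315/14
y = 45/2

45/2


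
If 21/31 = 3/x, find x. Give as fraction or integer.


Setting up: 21/31 = 3/x
Cross multiply: 21 * x = 31 * 3
21x = 93
x = 93/21
x = 31/7

31/7


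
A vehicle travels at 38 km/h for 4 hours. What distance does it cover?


Using distance = speed * time
Speed = 38 km/h
Time = 4 hours
Distance = 38 * 4
= 152 km

152


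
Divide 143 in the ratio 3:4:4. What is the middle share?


Ratio = 3:4:4
Total parts = 3 + 4 + 4 = 11
Value per part = 143 / 11 = 13
First share = 3 * 13 = 39
Middle share = 4 * 13 = 52
Third share = 4 * 13 = 52

52


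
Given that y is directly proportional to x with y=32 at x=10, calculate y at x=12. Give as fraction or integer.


Direct proportion: y = kx
Find k: k = 32/10 = 16/5
Compute y at x=12: y = 16/5 * 12
y = 192/5

192/5


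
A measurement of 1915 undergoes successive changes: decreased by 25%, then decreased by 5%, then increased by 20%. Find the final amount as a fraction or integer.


Start: 1915
Step 1: decrease by 25% => multiply by 75/100
  1915 * 75/100 = 5745/4
Step 2: decrease by 5% => multiply by 95/100
  5745/4 * 95/100 = 21831/16
Step 3: increase by 20% => multiply by 120/100
  21831/16 * 120/100 = 65493/40
Final value = 65493/40

65493/40


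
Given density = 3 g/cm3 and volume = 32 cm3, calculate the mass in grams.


Using mass = density * volume
Density = 3 g/cm3
Volume = 32 cm3
Mass = 3 * 32
= 96 g

96


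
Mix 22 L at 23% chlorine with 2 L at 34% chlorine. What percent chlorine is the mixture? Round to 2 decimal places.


Solute in mixture 1 = 23% of 22 L = 22*23/100 = 253/50 L
Solute in mixture 2 = 34% of 2 L = 2*34/100 = 17/25 L
Total solute = 253/50 + 17/25 = 287/50 L
Total volume = 22 + 2 = 24 L
Final concentration = 287/50/24 * 100 = 23.92%

23.92


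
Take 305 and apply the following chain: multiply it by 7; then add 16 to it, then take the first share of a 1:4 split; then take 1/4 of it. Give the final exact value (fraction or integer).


Start with 305.
Step 1: Multiply by 7: 305 * 7 = 2135
Step 2: Add 16: 2135+16=2151; split 1:4 first = 2151*1/5 = 2151/5
Step 3: Take 1/4: 2151/5 * 1/4 = 2151/20
Final result = 2151/20

2151/20


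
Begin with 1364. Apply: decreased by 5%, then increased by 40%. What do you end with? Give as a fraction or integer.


Start: 1364
Step 1: decrease by 5% => multiply by 95/100
  1364 * 95/100 = 6479/5
Step 2: increase by 40% => multiply by 140/100
  6479/5 * 140/100 = 45353/25
Final value = 45353/25

45353/25


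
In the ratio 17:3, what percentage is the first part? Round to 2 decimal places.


Total parts = 17 + 3 = 20
First part fraction = 17/20
Percentage = (17/20) * 100
= 0.85 * 100
= 85.00%

85.00


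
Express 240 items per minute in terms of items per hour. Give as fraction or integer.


Converting from per minute to per hour
Rate = 240 items per minute
Multiply by 60: 240 * 60
= 14400 items per hour

14400


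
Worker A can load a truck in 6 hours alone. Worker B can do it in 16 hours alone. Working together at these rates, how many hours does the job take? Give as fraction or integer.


Rate of A = 1/6 job per hour
Rate of B = 1/16 job per hour
Combined rate = 1/6 + 1/16
Find common denominator: (16 + 6)/(6*16) = 22/96
Combined rate = 11/48 job per hour
Time together = 1 / (11/48) = 48/11 hours

48/11


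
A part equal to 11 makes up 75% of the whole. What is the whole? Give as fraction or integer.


Given: 11 is 75% of the whole
Set up: 11 = 75/100 * whole
whole = 11 * 100 / 75
whole = 1100 / 75
whole = 44/3

44/3


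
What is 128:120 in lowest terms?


Find GCD(128, 120)
GCD = 8
Divide both by 8: 128/8 = 16, 120/8 = 15
Simplified ratio = 16:15

16:15


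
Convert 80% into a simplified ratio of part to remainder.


Part = 80%, Remainder = 20%
Ratio = 80:20
GCD(80, 20) = 20
Simplify: 4:1 = 4:1

4:1


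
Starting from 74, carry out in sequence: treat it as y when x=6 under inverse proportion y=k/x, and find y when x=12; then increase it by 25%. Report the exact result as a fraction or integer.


Start with 74.
Step 1: Inverse prop: k = (74)*6; new y = k/12 = 74*6/12 = 37
Step 2: Increase by 25%: 37 * 125/100 = 185/4
Final result = 185/4

185/4
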